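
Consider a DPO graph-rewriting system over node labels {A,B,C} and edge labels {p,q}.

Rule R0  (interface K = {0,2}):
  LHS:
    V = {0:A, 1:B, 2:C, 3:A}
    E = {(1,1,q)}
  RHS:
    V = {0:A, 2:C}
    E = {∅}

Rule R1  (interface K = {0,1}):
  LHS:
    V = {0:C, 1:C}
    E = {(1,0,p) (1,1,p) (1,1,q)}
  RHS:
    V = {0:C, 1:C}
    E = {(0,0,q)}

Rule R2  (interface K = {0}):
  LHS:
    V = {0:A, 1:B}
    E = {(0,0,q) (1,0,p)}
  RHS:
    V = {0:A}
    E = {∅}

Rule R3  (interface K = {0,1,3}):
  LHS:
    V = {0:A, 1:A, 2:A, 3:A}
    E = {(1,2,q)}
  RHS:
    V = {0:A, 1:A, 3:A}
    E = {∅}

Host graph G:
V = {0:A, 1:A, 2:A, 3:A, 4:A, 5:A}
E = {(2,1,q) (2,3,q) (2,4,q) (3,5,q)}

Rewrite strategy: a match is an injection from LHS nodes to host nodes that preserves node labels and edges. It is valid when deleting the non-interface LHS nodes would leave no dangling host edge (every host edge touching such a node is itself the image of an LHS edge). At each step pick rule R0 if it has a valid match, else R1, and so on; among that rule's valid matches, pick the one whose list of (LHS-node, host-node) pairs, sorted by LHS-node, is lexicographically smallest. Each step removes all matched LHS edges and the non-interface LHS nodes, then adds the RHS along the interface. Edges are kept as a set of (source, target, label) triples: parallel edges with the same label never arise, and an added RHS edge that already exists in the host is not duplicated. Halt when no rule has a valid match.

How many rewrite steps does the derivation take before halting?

Answer: 3

Rewrite trace:
start.  V:6 E:4  edges: 2-q->1 2-q->3 2-q->4 3-q->5
1. fire R3 via {0↦0, 1↦2, 2↦1, 3↦3}  →  V:5 E:3  edges: 2-q->3 2-q->4 3-q->5
2. fire R3 via {0↦0, 1↦2, 2↦4, 3↦3}  →  V:4 E:2  edges: 2-q->3 3-q->5
3. fire R3 via {0↦0, 1↦3, 2↦5, 3↦2}  →  V:3 E:1  edges: 2-q->3
normal form: no rule applies after step 3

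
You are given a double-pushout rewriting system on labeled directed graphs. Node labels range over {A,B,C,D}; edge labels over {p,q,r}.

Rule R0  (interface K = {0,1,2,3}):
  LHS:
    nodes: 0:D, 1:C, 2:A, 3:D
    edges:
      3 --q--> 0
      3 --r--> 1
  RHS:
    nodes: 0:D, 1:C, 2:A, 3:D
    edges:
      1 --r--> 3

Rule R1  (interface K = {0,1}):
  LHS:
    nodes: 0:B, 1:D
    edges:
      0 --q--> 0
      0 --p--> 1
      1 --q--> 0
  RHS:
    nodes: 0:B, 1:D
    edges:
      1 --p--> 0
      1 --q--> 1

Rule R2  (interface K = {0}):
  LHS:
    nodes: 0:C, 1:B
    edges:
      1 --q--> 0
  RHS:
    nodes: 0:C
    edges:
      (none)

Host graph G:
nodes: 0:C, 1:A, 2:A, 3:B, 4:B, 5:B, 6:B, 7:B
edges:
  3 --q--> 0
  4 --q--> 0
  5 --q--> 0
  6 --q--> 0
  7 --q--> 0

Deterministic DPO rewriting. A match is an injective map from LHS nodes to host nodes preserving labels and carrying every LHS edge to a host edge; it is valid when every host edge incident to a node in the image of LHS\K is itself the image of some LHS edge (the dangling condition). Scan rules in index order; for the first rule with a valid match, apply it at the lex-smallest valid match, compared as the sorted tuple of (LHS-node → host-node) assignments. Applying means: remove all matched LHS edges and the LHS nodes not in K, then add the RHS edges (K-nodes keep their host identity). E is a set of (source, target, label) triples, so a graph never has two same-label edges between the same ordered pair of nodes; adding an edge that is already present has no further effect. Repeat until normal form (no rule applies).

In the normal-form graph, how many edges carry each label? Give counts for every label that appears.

Answer: (no edges)

Rewrite trace:
initial: |V|=8 |E|=5  E = 3-q->0 4-q->0 5-q->0 6-q->0 7-q->0
step 1: apply R2 at {0↦0, 1↦3}  → |V|=7 |E|=4  E = 4-q->0 5-q->0 6-q->0 7-q->0
step 2: apply R2 at {0↦0, 1↦4}  → |V|=6 |E|=3  E = 5-q->0 6-q->0 7-q->0
step 3: apply R2 at {0↦0, 1↦5}  → |V|=5 |E|=2  E = 6-q->0 7-q->0
step 4: apply R2 at {0↦0, 1↦6}  → |V|=4 |E|=1  E = 7-q->0
step 5: apply R2 at {0↦0, 1↦7}  → |V|=3 |E|=0  E = ∅
halt: no rule applies after step 5
NF edges: []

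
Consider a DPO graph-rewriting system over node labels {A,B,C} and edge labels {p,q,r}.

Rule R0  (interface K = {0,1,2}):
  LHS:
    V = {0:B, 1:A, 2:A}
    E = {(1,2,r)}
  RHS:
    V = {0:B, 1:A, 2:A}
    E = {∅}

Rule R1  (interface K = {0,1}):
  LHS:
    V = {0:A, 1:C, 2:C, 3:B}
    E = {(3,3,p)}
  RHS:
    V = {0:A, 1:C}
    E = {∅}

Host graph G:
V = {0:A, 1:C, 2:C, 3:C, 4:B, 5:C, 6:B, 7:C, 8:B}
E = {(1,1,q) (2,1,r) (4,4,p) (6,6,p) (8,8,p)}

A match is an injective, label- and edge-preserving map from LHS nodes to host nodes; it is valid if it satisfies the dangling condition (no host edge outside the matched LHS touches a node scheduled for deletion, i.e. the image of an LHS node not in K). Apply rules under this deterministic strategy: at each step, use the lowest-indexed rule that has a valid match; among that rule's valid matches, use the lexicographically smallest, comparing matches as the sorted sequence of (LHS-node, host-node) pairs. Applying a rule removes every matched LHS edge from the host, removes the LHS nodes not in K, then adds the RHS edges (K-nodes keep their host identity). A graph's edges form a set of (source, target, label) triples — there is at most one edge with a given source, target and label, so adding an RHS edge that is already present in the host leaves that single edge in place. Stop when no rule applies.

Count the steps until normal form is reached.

start.  V:9 E:5  edges: 1-q->1 2-r->1 4-p->4 6-p->6 8-p->8
1. fire R1 via {0↦0, 1↦1, 2↦3, 3↦4}  →  V:7 E:4  edges: 1-q->1 2-r->1 6-p->6 8-p->8
2. fire R1 via {0↦0, 1↦1, 2↦5, 3↦6}  →  V:5 E:3  edges: 1-q->1 2-r->1 8-p->8
3. fire R1 via {0↦0, 1↦1, 2↦7, 3↦8}  →  V:3 E:2  edges: 1-q->1 2-r->1
normal form: no rule applies after step 3

Answer: 3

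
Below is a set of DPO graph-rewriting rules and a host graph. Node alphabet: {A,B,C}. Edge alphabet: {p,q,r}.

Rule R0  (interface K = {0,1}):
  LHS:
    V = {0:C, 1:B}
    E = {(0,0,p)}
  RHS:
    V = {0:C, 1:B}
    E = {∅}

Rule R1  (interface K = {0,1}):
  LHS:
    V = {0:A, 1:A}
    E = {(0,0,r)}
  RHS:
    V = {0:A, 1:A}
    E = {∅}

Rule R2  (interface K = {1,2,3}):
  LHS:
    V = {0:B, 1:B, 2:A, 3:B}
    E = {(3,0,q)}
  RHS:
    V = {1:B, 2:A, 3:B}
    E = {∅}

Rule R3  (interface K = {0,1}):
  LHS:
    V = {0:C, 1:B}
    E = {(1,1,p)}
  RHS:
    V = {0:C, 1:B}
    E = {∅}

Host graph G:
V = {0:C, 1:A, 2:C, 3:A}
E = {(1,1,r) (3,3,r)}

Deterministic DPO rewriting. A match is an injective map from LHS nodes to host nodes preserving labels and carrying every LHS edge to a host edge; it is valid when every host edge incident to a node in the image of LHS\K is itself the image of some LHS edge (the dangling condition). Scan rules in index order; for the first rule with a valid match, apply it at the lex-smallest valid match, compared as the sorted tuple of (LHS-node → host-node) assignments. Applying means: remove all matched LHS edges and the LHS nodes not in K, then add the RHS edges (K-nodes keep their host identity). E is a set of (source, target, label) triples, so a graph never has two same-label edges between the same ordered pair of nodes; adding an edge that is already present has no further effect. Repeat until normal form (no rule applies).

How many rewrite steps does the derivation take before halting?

Answer: 2

Steps:
initial: |V|=4 |E|=2  E = 1-r->1 3-r->3
step 1: apply R1 at {0↦1, 1↦3}  → |V|=4 |E|=1  E = 3-r->3
step 2: apply R1 at {0↦3, 1↦1}  → |V|=4 |E|=0  E = ∅
halt: no rule applies after step 2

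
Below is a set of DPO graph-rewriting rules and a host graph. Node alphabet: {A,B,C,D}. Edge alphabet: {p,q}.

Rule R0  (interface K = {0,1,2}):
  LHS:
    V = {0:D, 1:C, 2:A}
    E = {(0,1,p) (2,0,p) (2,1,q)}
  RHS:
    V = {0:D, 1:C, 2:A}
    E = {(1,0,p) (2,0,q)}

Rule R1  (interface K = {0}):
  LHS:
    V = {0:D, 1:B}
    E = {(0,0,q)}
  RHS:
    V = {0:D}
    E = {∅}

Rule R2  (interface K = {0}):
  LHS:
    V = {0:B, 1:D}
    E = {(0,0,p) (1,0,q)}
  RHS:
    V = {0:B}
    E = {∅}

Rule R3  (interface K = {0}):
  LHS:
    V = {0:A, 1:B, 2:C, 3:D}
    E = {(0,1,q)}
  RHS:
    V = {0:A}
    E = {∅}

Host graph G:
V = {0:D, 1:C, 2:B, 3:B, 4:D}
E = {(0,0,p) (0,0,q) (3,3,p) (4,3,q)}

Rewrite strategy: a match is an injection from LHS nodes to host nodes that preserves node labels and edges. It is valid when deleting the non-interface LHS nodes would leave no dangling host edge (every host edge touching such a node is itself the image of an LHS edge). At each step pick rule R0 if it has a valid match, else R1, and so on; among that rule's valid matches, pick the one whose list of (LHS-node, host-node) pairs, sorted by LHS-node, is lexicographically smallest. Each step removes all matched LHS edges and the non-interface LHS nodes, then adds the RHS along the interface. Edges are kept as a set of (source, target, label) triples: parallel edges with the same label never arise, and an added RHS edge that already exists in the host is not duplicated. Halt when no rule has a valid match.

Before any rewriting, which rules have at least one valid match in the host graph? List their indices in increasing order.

R0: no valid match — LHS pattern not found
R1: 1 valid match — {0↦0, 1↦2}
R2: 1 valid match — {0↦3, 1↦4}
R3: no valid match — LHS pattern not found

Answer: [R1,R2]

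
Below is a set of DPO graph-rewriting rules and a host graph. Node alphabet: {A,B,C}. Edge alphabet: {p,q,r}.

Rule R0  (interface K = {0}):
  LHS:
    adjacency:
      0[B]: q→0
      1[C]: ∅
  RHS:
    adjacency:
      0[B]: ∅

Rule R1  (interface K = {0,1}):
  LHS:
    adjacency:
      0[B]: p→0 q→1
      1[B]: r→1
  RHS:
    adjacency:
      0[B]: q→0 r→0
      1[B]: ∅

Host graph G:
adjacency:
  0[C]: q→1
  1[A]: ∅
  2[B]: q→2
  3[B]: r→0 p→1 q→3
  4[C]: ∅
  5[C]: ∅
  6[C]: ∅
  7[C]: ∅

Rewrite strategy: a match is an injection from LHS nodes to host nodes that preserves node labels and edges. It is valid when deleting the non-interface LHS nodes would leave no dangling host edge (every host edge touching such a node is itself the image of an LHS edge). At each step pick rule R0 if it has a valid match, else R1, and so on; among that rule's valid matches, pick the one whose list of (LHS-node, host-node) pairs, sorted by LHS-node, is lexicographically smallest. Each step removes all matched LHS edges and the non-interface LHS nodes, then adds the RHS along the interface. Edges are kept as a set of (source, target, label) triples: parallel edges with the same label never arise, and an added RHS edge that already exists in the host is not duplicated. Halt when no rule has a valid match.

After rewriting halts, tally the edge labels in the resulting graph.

Answer: p:1 q:1 r:1

Derivation:
[0] host  ⇒  8 nodes, 5 edges  {0-q->1 2-q->2 3-r->0 3-p->1 3-q->3}
[1] R0 @ {0↦2, 1↦4}  ⇒  7 nodes, 4 edges  {0-q->1 3-r->0 3-p->1 3-q->3}
[2] R0 @ {0↦3, 1↦5}  ⇒  6 nodes, 3 edges  {0-q->1 3-r->0 3-p->1}
normal form: no rule applies after step 2
NF edges: [(0, 1, 'q'), (3, 0, 'r'), (3, 1, 'p')]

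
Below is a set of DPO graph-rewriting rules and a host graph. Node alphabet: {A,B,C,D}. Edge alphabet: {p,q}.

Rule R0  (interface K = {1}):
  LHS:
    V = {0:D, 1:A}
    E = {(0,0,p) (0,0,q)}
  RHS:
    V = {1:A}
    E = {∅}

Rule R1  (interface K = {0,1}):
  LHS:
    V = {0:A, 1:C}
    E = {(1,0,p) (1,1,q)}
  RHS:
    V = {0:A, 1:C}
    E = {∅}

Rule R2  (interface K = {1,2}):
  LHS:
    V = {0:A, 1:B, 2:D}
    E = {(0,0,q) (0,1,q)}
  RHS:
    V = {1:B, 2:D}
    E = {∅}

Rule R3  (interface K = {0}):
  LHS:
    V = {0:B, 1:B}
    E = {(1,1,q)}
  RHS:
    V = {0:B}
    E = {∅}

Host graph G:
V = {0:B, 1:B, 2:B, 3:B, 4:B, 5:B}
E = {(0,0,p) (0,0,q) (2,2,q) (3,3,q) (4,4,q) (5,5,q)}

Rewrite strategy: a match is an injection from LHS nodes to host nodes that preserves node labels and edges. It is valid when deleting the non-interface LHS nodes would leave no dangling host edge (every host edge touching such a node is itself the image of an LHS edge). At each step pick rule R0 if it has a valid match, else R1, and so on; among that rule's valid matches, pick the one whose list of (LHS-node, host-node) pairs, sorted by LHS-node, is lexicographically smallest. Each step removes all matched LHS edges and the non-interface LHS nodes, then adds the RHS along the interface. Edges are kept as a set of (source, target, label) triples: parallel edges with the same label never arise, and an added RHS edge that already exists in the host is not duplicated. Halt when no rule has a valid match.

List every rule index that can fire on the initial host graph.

Answer: [R3]

Derivation:
R0: no valid match — LHS pattern not found
R1: no valid match — LHS pattern not found
R2: no valid match — LHS pattern not found
R3: 20 valid matches — {0↦0, 1↦2}, {0↦0, 1↦3}, {0↦0, 1↦4} (+17 more)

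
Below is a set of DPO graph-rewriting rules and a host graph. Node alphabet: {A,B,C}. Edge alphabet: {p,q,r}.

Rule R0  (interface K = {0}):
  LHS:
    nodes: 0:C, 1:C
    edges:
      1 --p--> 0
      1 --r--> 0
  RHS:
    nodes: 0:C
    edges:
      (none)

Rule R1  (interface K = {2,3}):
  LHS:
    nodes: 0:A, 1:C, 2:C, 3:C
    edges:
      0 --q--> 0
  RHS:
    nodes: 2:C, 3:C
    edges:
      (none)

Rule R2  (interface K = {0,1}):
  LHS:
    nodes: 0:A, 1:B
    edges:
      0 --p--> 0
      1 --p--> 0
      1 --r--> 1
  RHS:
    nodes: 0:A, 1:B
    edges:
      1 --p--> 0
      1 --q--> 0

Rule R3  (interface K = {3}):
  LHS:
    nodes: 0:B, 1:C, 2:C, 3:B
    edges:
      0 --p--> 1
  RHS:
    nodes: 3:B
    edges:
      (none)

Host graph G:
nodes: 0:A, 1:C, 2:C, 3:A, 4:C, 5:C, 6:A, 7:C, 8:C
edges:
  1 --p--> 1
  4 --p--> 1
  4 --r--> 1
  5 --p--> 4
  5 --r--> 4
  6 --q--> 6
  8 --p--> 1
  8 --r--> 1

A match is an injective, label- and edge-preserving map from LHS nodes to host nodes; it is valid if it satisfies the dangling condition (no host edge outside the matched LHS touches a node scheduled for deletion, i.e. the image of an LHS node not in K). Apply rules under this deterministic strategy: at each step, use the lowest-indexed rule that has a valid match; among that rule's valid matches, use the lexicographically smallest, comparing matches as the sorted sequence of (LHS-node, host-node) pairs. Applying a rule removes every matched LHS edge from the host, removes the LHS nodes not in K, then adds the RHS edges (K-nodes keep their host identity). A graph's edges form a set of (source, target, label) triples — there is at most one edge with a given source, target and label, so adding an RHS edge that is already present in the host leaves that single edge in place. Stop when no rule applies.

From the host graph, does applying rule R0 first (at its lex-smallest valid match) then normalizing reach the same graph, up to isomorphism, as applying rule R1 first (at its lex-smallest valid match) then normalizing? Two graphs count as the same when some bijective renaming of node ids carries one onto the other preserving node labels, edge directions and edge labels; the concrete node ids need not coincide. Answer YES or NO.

Answer: YES

Derivation:
branch R0-first: apply at {0↦1, 1↦8} → |E|=6, then 3 more step(s) → NF |V|=4 |E|=1 V={0:A, 1:C, 3:A, 7:C} E=1-p->1
branch R1-first: apply at {0↦6, 1↦2, 2↦1, 3↦4} → |E|=7, then 3 more step(s) → NF |V|=4 |E|=1 V={0:A, 1:C, 3:A, 7:C} E=1-p->1
graphs isomorphic (equal up to label-preserving node renaming)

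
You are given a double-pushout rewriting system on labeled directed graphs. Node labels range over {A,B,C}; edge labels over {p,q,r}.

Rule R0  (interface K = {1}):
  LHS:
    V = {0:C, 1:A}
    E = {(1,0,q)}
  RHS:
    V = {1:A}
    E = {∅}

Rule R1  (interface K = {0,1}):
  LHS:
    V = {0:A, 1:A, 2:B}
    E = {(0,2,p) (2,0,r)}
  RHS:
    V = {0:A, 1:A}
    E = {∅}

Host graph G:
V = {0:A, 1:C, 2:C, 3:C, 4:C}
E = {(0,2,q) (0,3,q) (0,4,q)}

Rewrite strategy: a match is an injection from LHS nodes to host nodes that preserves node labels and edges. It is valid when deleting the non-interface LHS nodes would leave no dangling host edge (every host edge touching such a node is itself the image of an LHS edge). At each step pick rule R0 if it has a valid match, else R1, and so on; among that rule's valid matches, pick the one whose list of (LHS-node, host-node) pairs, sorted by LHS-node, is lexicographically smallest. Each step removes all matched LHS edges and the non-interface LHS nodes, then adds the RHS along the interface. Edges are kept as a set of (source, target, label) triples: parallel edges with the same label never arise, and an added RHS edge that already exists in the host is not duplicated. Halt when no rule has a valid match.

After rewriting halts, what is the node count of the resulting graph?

Answer: 2

Derivation:
start.  V:5 E:3  edges: 0-q->2 0-q->3 0-q->4
1. fire R0 via {0↦2, 1↦0}  →  V:4 E:2  edges: 0-q->3 0-q->4
2. fire R0 via {0↦3, 1↦0}  →  V:3 E:1  edges: 0-q->4
3. fire R0 via {0↦4, 1↦0}  →  V:2 E:0  edges: ∅
final graph: no rule applies after step 3
NF nodes: {0:A, 1:C}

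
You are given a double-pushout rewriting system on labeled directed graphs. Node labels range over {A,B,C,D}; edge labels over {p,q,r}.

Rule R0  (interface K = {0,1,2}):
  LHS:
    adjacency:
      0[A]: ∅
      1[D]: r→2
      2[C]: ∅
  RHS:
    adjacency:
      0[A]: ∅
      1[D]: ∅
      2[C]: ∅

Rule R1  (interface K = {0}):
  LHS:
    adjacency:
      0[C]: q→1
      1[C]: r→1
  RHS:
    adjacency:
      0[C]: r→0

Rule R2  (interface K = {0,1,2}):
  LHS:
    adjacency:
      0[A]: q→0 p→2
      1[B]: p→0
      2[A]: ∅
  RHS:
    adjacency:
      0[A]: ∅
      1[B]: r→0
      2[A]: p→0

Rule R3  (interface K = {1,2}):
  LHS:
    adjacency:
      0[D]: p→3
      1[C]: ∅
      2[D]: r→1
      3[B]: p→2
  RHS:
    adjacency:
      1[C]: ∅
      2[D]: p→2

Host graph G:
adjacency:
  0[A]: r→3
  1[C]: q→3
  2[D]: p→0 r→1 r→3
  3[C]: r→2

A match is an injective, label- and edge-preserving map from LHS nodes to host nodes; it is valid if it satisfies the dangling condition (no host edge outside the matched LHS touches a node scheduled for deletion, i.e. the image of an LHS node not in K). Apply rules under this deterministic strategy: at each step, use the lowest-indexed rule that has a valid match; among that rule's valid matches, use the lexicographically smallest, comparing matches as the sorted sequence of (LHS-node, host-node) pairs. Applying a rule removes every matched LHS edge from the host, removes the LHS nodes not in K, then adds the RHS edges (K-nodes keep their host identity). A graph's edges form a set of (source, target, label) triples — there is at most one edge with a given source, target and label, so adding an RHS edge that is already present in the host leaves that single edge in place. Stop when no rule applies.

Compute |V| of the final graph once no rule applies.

[0] host  ⇒  4 nodes, 6 edges  {0-r->3 1-q->3 2-p->0 2-r->1 2-r->3 3-r->2}
[1] R0 @ {0↦0, 1↦2, 2↦1}  ⇒  4 nodes, 5 edges  {0-r->3 1-q->3 2-p->0 2-r->3 3-r->2}
[2] R0 @ {0↦0, 1↦2, 2↦3}  ⇒  4 nodes, 4 edges  {0-r->3 1-q->3 2-p->0 3-r->2}
final graph: no rule applies after step 2
NF nodes: {0:A, 1:C, 2:D, 3:C}

Answer: 4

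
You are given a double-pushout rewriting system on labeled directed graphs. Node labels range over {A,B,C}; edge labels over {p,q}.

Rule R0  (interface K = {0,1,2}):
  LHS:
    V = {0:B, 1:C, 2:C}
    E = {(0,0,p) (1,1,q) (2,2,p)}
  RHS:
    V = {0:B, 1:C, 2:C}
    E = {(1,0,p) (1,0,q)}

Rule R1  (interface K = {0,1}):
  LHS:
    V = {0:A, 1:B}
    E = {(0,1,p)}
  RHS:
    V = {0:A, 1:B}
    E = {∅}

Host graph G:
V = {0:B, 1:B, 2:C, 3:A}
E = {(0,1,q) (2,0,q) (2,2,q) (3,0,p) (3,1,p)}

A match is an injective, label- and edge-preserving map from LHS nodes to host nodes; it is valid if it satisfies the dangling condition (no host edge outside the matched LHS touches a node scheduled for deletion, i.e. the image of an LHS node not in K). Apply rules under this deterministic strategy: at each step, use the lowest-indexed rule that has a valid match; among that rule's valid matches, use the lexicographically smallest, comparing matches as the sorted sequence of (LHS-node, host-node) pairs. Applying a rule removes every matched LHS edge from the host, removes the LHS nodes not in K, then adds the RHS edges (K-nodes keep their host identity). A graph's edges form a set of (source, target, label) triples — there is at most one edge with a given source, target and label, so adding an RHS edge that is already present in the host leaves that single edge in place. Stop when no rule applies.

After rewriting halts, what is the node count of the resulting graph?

start.  V:4 E:5  edges: 0-q->1 2-q->0 2-q->2 3-p->0 3-p->1
1. fire R1 via {0↦3, 1↦0}  →  V:4 E:4  edges: 0-q->1 2-q->0 2-q->2 3-p->1
2. fire R1 via {0↦3, 1↦1}  →  V:4 E:3  edges: 0-q->1 2-q->0 2-q->2
normal form: no rule applies after step 2
NF nodes: {0:B, 1:B, 2:C, 3:A}

Answer: 4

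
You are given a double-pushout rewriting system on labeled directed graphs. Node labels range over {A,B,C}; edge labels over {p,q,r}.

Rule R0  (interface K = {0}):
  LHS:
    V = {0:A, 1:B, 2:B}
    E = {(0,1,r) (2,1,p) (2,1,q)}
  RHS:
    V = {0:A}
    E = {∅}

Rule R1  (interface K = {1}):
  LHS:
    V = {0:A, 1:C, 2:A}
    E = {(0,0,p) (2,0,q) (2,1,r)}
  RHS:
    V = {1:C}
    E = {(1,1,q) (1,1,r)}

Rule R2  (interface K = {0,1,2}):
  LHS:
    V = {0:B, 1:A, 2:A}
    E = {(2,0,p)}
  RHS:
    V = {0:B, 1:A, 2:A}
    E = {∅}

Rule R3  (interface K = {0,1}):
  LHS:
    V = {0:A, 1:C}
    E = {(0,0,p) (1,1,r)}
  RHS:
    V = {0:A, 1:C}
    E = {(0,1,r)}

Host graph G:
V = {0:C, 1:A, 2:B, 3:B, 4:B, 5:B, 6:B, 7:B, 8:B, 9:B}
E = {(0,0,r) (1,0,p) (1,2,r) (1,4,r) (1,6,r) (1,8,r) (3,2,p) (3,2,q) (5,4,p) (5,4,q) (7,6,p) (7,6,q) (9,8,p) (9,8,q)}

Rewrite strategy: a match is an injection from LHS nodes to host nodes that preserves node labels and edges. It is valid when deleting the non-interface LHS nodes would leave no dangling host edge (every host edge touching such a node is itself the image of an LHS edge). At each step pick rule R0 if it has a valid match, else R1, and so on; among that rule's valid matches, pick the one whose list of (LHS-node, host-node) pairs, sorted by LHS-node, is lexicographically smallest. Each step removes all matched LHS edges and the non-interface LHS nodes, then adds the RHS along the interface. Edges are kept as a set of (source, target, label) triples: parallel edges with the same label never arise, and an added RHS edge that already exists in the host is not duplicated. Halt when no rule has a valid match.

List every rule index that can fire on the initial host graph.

Answer: [R0]

Steps:
R0: 4 valid matches — {0↦1, 1↦2, 2↦3}, {0↦1, 1↦4, 2↦5}, {0↦1, 1↦6, 2↦7} (+1 more)
R1: no valid match — LHS pattern not found
R2: no valid match — LHS pattern not found
R3: no valid match — LHS pattern not found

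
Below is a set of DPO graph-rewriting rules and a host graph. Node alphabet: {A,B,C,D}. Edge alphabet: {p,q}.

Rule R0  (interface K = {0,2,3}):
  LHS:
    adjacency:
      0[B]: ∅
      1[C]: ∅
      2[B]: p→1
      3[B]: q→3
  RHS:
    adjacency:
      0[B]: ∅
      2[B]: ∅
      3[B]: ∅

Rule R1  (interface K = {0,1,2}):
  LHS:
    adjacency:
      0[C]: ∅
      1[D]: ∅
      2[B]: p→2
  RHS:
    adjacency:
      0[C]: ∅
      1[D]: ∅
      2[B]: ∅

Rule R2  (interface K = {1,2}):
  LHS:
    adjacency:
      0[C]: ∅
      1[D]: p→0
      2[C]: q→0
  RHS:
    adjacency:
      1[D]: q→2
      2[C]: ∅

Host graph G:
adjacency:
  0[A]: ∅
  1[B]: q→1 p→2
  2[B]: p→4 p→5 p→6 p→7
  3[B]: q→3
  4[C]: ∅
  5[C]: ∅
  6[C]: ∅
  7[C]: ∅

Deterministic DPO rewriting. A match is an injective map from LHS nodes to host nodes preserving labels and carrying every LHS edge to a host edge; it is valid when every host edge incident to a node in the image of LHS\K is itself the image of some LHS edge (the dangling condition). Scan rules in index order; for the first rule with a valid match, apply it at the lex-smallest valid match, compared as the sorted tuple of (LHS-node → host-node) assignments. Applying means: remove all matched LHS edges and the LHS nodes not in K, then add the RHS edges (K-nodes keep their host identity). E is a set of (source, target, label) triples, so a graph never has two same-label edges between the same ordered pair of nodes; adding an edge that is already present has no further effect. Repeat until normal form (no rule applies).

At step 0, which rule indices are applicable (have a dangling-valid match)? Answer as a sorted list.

Answer: [R0]

Rewrite trace:
R0: 8 valid matches — {0↦1, 1↦4, 2↦2, 3↦3}, {0↦1, 1↦5, 2↦2, 3↦3}, {0↦1, 1↦6, 2↦2, 3↦3} (+5 more)
R1: no valid match — LHS pattern not found
R2: no valid match — LHS pattern not found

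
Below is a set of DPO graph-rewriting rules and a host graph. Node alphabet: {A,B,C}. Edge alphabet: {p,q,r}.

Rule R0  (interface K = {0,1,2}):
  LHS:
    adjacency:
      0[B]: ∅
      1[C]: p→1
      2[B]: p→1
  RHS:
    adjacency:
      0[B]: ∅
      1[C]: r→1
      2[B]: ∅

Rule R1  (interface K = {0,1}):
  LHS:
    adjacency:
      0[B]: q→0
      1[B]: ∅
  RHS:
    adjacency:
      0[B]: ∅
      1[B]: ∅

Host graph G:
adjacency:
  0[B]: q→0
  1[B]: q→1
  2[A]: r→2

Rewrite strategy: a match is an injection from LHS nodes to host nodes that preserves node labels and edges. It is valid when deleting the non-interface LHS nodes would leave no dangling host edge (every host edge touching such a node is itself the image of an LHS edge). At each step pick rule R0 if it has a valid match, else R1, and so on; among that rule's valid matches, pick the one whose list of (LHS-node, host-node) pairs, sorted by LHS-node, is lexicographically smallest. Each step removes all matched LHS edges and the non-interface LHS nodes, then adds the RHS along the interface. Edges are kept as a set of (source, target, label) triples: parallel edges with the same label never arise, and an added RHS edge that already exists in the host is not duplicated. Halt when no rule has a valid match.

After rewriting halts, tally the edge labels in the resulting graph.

Answer: r:1

Derivation:
start.  V:3 E:3  edges: 0-q->0 1-q->1 2-r->2
1. fire R1 via {0↦0, 1↦1}  →  V:3 E:2  edges: 1-q->1 2-r->2
2. fire R1 via {0↦1, 1↦0}  →  V:3 E:1  edges: 2-r->2
normal form: no rule applies after step 2
NF edges: [(2, 2, 'r')]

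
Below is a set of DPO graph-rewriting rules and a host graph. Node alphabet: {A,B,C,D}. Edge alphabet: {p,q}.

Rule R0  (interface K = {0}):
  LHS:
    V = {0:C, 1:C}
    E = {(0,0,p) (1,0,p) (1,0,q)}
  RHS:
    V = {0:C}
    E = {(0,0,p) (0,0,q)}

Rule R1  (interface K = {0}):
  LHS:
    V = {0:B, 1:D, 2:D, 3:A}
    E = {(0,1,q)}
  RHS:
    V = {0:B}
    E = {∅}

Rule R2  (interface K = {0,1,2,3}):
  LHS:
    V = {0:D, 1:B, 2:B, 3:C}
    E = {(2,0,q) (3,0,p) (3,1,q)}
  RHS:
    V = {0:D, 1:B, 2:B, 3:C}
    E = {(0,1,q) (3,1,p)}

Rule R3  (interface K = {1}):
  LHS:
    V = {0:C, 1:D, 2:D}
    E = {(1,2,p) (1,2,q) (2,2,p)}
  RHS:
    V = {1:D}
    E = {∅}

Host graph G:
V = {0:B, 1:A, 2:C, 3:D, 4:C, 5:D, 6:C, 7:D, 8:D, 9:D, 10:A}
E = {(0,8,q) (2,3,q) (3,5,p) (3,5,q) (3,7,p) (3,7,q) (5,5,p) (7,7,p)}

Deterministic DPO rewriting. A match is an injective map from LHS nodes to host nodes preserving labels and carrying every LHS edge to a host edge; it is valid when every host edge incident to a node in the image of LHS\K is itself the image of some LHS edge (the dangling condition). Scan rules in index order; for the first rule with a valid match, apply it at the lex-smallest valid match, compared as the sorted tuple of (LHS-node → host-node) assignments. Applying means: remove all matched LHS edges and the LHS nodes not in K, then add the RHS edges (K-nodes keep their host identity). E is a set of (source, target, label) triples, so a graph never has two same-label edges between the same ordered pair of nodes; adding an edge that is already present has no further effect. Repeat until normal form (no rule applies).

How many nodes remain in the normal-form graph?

[0] host  ⇒  11 nodes, 8 edges  {0-q->8 2-q->3 3-p->5 3-q->5 3-p->7 3-q->7 5-p->5 7-p->7}
[1] R1 @ {0↦0, 1↦8, 2↦9, 3↦1}  ⇒  8 nodes, 7 edges  {2-q->3 3-p->5 3-q->5 3-p->7 3-q->7 5-p->5 7-p->7}
[2] R3 @ {0↦4, 1↦3, 2↦5}  ⇒  6 nodes, 4 edges  {2-q->3 3-p->7 3-q->7 7-p->7}
[3] R3 @ {0↦6, 1↦3, 2↦7}  ⇒  4 nodes, 1 edges  {2-q->3}
halt: no rule applies after step 3
NF nodes: {0:B, 2:C, 3:D, 10:A}

Answer: 4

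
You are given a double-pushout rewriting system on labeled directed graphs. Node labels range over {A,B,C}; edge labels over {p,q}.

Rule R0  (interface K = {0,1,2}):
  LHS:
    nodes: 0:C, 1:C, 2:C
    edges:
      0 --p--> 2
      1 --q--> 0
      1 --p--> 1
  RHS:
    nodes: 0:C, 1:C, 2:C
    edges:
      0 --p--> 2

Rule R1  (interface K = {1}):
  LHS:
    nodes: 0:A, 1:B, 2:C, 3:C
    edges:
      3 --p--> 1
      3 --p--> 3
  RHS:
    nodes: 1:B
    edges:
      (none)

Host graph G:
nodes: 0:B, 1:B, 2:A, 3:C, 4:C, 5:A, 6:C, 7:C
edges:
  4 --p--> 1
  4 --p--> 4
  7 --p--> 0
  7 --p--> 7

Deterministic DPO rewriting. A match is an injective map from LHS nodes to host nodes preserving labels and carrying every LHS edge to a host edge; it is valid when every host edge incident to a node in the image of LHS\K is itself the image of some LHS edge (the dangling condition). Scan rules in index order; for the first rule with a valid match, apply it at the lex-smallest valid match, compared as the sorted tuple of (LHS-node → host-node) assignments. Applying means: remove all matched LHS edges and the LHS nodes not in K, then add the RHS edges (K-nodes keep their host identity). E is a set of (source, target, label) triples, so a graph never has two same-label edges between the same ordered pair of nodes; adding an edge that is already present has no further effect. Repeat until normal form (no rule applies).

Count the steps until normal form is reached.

Answer: 2

Derivation:
[0] host  ⇒  8 nodes, 4 edges  {4-p->1 4-p->4 7-p->0 7-p->7}
[1] R1 @ {0↦2, 1↦0, 2↦3, 3↦7}  ⇒  5 nodes, 2 edges  {4-p->1 4-p->4}
[2] R1 @ {0↦5, 1↦1, 2↦6, 3↦4}  ⇒  2 nodes, 0 edges  {∅}
normal form: no rule applies after step 2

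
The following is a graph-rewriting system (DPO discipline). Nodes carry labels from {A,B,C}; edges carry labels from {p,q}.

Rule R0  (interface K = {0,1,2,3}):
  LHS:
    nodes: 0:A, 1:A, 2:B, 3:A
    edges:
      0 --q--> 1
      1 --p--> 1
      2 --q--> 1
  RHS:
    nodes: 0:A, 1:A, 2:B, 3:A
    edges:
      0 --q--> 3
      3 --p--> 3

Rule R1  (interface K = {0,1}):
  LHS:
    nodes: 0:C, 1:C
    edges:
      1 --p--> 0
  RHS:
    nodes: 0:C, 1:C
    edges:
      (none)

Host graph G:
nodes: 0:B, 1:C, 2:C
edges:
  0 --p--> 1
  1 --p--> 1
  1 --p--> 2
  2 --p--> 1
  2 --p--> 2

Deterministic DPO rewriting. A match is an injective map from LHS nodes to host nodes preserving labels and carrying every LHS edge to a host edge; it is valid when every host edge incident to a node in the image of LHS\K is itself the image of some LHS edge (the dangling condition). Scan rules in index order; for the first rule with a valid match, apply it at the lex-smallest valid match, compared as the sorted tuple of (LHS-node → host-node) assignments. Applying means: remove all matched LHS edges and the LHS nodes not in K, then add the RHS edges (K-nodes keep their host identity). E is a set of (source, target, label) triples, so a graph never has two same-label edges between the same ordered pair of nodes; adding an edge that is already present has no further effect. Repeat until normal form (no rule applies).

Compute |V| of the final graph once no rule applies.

Answer: 3

Rewrite trace:
initial: |V|=3 |E|=5  E = 0-p->1 1-p->1 1-p->2 2-p->1 2-p->2
step 1: apply R1 at {0↦1, 1↦2}  → |V|=3 |E|=4  E = 0-p->1 1-p->1 1-p->2 2-p->2
step 2: apply R1 at {0↦2, 1↦1}  → |V|=3 |E|=3  E = 0-p->1 1-p->1 2-p->2
halt: no rule applies after step 2
NF nodes: {0:B, 1:C, 2:C}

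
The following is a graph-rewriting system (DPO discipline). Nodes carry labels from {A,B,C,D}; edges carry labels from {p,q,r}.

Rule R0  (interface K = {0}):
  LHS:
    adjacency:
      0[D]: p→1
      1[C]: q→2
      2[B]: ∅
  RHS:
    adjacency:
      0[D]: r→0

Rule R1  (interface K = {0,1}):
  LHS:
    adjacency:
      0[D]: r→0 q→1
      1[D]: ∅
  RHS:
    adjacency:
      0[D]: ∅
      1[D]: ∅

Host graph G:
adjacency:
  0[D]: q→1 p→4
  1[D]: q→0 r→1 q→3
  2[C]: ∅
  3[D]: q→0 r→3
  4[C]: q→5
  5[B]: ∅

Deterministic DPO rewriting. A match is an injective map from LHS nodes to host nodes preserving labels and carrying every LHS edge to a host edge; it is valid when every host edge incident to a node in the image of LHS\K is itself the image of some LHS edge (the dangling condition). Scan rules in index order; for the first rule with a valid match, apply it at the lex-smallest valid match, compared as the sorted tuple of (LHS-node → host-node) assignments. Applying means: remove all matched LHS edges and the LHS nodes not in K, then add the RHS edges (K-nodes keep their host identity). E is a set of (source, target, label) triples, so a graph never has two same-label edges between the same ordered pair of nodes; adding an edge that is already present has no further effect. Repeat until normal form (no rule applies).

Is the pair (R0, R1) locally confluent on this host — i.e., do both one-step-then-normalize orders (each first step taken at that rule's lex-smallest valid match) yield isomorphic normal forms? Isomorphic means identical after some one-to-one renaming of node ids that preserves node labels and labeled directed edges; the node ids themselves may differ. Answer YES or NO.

Answer: YES

Derivation:
branch R0-first: apply at {0↦0, 1↦4, 2↦5} → |E|=7, then 3 more step(s) → NF |V|=4 |E|=1 V={0:D, 1:D, 2:C, 3:D} E=1-q->3
branch R1-first: apply at {0↦1, 1↦0} → |E|=6, then 3 more step(s) → NF |V|=4 |E|=1 V={0:D, 1:D, 2:C, 3:D} E=1-q->3
graphs isomorphic (equal up to label-preserving node renaming)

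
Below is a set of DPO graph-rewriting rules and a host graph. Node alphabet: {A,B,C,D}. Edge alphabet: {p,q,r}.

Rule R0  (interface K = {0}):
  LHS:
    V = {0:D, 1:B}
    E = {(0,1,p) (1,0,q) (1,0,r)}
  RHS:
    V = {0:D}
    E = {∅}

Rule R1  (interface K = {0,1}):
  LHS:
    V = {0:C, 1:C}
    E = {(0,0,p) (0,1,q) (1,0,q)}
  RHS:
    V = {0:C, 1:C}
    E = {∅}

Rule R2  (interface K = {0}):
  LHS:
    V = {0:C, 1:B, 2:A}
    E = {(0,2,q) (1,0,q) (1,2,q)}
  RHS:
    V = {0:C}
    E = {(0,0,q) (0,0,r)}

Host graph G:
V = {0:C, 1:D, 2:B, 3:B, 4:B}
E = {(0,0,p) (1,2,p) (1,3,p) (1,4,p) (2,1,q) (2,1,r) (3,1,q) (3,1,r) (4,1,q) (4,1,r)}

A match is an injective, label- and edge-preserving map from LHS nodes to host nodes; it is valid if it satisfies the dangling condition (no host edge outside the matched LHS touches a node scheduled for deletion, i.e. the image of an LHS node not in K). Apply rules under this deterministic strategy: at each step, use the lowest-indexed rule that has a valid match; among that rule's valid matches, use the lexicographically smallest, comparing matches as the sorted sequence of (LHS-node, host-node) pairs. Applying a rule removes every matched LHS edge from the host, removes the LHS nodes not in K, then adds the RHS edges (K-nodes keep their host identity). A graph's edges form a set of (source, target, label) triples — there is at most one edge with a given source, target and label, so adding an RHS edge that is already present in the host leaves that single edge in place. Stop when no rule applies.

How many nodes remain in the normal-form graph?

start.  V:5 E:10  edges: 0-p->0 1-p->2 1-p->3 1-p->4 2-q->1 2-r->1 3-q->1 3-r->1 4-q->1 4-r->1
1. fire R0 via {0↦1, 1↦2}  →  V:4 E:7  edges: 0-p->0 1-p->3 1-p->4 3-q->1 3-r->1 4-q->1 4-r->1
2. fire R0 via {0↦1, 1↦3}  →  V:3 E:4  edges: 0-p->0 1-p->4 4-q->1 4-r->1
3. fire R0 via {0↦1, 1↦4}  →  V:2 E:1  edges: 0-p->0
halt: no rule applies after step 3
NF nodes: {0:C, 1:D}

Answer: 2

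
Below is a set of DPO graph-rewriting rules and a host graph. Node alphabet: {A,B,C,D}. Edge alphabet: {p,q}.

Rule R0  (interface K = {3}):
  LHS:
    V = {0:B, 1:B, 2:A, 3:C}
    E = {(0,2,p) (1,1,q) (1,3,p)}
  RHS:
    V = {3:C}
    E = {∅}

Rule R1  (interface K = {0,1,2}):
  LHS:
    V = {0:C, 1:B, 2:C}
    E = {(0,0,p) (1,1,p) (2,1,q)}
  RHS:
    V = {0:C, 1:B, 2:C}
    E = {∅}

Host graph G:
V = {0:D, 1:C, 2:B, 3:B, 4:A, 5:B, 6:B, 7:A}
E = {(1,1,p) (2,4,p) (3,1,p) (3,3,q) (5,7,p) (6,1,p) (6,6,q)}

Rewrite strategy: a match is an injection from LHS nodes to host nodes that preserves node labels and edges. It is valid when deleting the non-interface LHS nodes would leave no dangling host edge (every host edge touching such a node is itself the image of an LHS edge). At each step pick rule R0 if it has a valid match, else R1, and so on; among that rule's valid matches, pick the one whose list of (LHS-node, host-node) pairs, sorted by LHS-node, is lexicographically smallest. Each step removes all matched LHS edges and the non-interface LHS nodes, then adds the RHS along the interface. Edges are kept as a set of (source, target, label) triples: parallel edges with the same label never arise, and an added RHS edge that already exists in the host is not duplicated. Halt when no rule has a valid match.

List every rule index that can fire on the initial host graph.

Answer: [R0]

Steps:
R0: 4 valid matches — {0↦2, 1↦3, 2↦4, 3↦1}, {0↦2, 1↦6, 2↦4, 3↦1}, {0↦5, 1↦3, 2↦7, 3↦1} (+1 more)
R1: no valid match — LHS pattern not found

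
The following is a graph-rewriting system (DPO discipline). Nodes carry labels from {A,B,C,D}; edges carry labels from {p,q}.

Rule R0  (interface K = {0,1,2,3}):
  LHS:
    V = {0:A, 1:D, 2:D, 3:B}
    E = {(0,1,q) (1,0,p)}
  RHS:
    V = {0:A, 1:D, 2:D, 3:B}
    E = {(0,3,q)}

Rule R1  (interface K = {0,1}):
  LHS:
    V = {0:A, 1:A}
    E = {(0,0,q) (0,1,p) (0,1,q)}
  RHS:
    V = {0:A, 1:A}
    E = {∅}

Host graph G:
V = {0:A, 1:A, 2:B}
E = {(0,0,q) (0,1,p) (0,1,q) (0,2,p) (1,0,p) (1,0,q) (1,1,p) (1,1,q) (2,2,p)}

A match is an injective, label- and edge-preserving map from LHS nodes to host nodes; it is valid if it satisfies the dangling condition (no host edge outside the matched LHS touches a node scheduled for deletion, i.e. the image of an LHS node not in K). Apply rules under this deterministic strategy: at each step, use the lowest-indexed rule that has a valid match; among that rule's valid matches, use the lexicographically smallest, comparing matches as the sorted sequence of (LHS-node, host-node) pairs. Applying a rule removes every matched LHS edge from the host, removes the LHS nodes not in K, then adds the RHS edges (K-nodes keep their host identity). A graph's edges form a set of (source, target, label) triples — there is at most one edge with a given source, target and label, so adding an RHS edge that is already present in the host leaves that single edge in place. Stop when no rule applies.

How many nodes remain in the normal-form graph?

start.  V:3 E:9  edges: 0-q->0 0-p->1 0-q->1 0-p->2 1-p->0 1-q->0 1-p->1 1-q->1 2-p->2
1. fire R1 via {0↦0, 1↦1}  →  V:3 E:6  edges: 0-p->2 1-p->0 1-q->0 1-p->1 1-q->1 2-p->2
2. fire R1 via {0↦1, 1↦0}  →  V:3 E:3  edges: 0-p->2 1-p->1 2-p->2
normal form: no rule applies after step 2
NF nodes: {0:A, 1:A, 2:B}

Answer: 3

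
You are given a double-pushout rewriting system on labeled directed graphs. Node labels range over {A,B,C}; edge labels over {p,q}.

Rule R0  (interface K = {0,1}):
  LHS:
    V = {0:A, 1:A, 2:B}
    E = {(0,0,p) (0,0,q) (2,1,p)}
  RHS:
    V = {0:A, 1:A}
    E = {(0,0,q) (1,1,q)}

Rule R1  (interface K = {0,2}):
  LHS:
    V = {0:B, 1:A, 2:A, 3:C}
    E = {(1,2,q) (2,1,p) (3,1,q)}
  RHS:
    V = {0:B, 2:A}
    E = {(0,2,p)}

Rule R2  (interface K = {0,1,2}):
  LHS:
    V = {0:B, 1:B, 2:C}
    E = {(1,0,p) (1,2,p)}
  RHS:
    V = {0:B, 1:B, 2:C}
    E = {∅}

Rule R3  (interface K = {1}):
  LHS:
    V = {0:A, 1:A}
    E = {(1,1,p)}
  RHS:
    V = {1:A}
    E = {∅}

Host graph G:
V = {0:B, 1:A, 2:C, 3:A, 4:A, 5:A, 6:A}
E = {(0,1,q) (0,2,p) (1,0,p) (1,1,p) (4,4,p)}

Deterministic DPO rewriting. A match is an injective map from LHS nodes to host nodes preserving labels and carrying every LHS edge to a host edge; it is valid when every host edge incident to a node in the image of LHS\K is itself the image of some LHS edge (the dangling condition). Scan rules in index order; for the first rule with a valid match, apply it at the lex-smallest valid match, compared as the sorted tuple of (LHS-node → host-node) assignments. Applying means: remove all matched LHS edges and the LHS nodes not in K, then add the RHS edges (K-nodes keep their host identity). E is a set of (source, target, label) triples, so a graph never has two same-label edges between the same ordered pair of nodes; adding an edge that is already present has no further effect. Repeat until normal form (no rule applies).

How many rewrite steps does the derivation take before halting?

Answer: 2

Steps:
[0] host  ⇒  7 nodes, 5 edges  {0-q->1 0-p->2 1-p->0 1-p->1 4-p->4}
[1] R3 @ {0↦3, 1↦1}  ⇒  6 nodes, 4 edges  {0-q->1 0-p->2 1-p->0 4-p->4}
[2] R3 @ {0↦5, 1↦4}  ⇒  5 nodes, 3 edges  {0-q->1 0-p->2 1-p->0}
final graph: no rule applies after step 2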